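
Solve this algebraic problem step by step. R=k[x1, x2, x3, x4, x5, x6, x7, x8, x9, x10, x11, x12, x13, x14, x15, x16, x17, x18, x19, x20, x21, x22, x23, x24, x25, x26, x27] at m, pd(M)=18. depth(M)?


pd+depth=depth(R)=27
depth=27-18=9


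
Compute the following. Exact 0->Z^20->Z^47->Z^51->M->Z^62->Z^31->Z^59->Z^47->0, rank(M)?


Alt sum=0:
(-1)^0*20 + (-1)^1*47 + (-1)^2*51 + (-1)^3*? + (-1)^4*62 + (-1)^5*31 + (-1)^6*59 + (-1)^7*47=0
rank(M)=67


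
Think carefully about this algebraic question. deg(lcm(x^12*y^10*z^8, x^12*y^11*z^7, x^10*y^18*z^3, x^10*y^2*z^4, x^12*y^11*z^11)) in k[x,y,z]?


lcm = componentwise max:
x: max(12,12,10,10,12)=12
y: max(10,11,18,2,11)=18
z: max(8,7,3,4,11)=11
Total=12+18+11=41


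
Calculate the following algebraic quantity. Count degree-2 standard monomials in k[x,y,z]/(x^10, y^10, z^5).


Need i<10, j<10, k<5 with i+j+k=2.
For each i, j ranges over max(0,2-i-4)..min(9,2-i):
  i=0: j in [0,2] -> 3
  i=1: j in [0,1] -> 2
  i=2: j in [0,0] -> 1
H(2) = 3+2+1 = 6


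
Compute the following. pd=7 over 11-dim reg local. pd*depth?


pd+depth=11
depth=11-7=4
pd*depth=7*4=28


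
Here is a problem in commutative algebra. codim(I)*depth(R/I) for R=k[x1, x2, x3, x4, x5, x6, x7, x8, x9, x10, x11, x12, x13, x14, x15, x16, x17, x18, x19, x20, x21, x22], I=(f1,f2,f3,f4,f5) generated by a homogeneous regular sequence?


codim=5, depth=dim(R/I)=22-5=17
Product=5*17=85


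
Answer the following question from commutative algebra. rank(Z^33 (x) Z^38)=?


rank(M(x)N) = rank(M)*rank(N)
33*38 = 1254


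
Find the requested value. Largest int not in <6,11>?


gcd(6,11)=1 => F=ab-a-b=6*11-6-11=66-17=49


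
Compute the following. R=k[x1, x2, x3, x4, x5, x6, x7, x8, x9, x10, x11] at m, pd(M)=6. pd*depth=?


pd+depth=11
depth=11-6=5
pd*depth=6*5=30


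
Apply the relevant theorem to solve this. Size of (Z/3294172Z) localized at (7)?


7-primary part: 3294172=7^7*4
Size=7^7=823543


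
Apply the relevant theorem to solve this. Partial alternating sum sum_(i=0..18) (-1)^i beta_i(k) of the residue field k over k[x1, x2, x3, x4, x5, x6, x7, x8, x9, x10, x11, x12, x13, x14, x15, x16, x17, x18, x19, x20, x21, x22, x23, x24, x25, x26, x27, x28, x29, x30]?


Koszul resolution: beta_i(k)=C(n,i), n=30
sum_(i=0..p) (-1)^i C(n,i) = (-1)^p C(n-1,p)
(-1)^18*C(29,18) = (-1)^18*34597290 = 34597290


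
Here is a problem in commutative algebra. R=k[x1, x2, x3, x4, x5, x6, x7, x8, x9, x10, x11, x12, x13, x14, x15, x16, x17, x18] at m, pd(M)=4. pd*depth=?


pd+depth=18
depth=18-4=14
pd*depth=4*14=56


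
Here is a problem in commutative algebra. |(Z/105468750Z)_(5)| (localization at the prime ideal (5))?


5-primary part: 105468750=5^9*54
Size=5^9=1953125


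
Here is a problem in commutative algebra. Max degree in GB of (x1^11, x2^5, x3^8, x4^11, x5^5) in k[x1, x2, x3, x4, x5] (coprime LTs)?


Pure powers, coprime LTs => already GB.
Degrees: 11, 5, 8, 11, 5
Max=11


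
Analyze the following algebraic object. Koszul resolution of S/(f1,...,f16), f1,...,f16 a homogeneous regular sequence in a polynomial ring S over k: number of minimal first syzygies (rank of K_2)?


Regular sequence => Koszul complex is the minimal free resolution.
Syz_1 minimally generated by Koszul relations f_i*e_j - f_j*e_i (i<j): mu(Syz_1) = beta_2 = C(m,2) = m(m-1)/2
m=16
16*15/2 = 120


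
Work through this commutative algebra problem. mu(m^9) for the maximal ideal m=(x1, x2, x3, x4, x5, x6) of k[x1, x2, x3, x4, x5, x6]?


Graded Nakayama: mu(m^d) = dim_k (m^d/m^(d+1)) = #degree-9 monomials in 6 vars
C(n+d-1,d)=C(14,9)=2002


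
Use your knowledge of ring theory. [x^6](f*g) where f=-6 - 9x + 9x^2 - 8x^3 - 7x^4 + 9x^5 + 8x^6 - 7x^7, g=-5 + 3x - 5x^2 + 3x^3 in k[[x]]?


[x^6] = sum a_i*b_j, i+j=6
  -8*3=-24
  -7*-5=35
  9*3=27
  8*-5=-40
Sum=-2


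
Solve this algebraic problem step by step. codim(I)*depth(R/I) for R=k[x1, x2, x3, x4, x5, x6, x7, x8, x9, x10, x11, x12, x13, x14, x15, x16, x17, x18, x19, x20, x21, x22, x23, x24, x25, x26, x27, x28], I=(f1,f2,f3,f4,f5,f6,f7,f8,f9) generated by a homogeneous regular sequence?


codim=9, depth=dim(R/I)=28-9=19
Product=9*19=171


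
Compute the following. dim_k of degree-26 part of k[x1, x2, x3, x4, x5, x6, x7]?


C(d+n-1,n-1)=C(32,6)=906192


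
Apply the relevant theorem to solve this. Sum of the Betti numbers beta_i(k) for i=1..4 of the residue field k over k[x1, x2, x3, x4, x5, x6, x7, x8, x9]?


Koszul resolution: beta_i(k)=C(n,i), n=9
C(9,1)=9, C(9,2)=36, C(9,3)=84, C(9,4)=126
Sum=255


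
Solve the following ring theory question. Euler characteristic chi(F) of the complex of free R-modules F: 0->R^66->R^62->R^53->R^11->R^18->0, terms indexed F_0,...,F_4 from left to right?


chi = sum (-1)^i * rank:
(-1)^0*66=66
(-1)^1*62=-62
(-1)^2*53=53
(-1)^3*11=-11
(-1)^4*18=18
chi=64


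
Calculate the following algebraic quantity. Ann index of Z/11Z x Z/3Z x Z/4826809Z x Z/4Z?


Exponent = lcm of the cyclic orders; pairwise coprime => product.
11^1*3^1*13^6*2^2=11*3*4826809*4=637138788


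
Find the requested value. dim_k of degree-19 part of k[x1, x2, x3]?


C(d+n-1,n-1)=C(21,2)=210


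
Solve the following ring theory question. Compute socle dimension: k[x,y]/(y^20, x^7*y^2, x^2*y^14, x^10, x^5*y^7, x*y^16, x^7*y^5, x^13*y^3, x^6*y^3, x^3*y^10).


Socle = ann(m) = span of standard monomials u with x*u, y*u in I (staircase corners).
Redundant generators: x^13*y^3, x^7*y^5
Minimal generators: x^10, x^7*y^2, x^6*y^3, x^5*y^7, x^3*y^10, x^2*y^14, x*y^16, y^20
Corners: y^19, xy^15, x^2y^13, x^4y^9, x^5y^6, x^6y^2, x^9y
Socle dim=7


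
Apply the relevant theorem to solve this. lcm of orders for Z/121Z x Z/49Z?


Exponent = lcm of the cyclic orders; pairwise coprime => product.
11^2*7^2=121*49=5929


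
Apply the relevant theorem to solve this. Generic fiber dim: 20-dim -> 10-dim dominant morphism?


dim(fiber)=dim(X)-dim(Y)=20-10=10


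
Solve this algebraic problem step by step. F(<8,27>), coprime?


gcd(8,27)=1 => F=ab-a-b=8*27-8-27=216-35=181


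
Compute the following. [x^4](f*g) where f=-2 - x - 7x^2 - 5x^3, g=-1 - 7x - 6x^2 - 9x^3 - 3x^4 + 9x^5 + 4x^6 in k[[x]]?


[x^4] = sum a_i*b_j, i+j=4
  -2*-3=6
  -1*-9=9
  -7*-6=42
  -5*-7=35
Sum=92


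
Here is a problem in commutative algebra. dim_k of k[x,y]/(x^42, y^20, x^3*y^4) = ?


k[x,y]/I, I = (x^42, y^20, x^3*y^4)
Rect: 42x20=840. Corner: (42-3)x(20-4)=624.
dim = 840-624 = 216


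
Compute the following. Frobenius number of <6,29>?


gcd(6,29)=1 => F=ab-a-b=6*29-6-29=174-35=139


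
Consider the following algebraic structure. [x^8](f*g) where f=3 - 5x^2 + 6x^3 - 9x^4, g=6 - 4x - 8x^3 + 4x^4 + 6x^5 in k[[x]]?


[x^8] = sum a_i*b_j, i+j=8
  6*6=36
  -9*4=-36
Sum=0


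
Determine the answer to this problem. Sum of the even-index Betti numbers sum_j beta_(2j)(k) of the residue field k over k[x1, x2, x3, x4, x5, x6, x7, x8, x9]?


Koszul resolution: beta_i(k)=C(n,i), n=9
sum_even C(9,i) = 2^(n-1) = 2^8 = 256


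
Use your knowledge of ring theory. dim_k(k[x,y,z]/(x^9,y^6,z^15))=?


Basis: x^iy^jz^k, i<9,j<6,k<15
9*6*15=810


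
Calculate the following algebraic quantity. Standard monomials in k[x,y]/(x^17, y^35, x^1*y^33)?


k[x,y]/I, I = (x^17, y^35, x^1*y^33)
Rect: 17x35=595. Corner: (17-1)x(35-33)=32.
dim = 595-32 = 563


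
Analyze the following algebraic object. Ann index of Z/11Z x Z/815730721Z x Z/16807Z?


Exponent = lcm of the cyclic orders; pairwise coprime => product.
11^1*13^8*7^5=11*815730721*16807=150809848506317


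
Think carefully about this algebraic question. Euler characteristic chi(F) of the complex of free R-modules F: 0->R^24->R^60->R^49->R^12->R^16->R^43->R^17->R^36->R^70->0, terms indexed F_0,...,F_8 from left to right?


chi = sum (-1)^i * rank:
(-1)^0*24=24
(-1)^1*60=-60
(-1)^2*49=49
(-1)^3*12=-12
(-1)^4*16=16
(-1)^5*43=-43
(-1)^6*17=17
(-1)^7*36=-36
(-1)^8*70=70
chi=25


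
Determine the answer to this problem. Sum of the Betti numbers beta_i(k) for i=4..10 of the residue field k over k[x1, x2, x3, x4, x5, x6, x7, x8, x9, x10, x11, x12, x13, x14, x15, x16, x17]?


Koszul resolution: beta_i(k)=C(n,i), n=17
C(17,4)=2380, C(17,5)=6188, C(17,6)=12376, C(17,7)=19448, C(17,8)=24310, C(17,9)=24310, C(17,10)=19448
Sum=108460


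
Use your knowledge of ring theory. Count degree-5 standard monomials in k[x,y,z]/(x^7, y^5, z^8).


Need i<7, j<5, k<8 with i+j+k=5.
For each i, j ranges over max(0,5-i-7)..min(4,5-i):
  i=0: j in [0,4] -> 5
  i=1: j in [0,4] -> 5
  i=2: j in [0,3] -> 4
  i=3: j in [0,2] -> 3
  i=4: j in [0,1] -> 2
  i=5: j in [0,0] -> 1
H(5) = 5+5+4+3+2+1 = 20


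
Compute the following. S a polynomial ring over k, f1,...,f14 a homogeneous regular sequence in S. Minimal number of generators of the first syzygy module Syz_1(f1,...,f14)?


Regular sequence => Koszul complex is the minimal free resolution.
Syz_1 minimally generated by Koszul relations f_i*e_j - f_j*e_i (i<j): mu(Syz_1) = beta_2 = C(m,2) = m(m-1)/2
m=14
14*13/2 = 91


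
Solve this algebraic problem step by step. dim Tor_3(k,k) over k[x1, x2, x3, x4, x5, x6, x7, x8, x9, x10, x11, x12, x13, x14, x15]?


Koszul: C(n,i)=C(15,3)=455


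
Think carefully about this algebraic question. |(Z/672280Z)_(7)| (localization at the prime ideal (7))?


7-primary part: 672280=7^5*40
Size=7^5=16807


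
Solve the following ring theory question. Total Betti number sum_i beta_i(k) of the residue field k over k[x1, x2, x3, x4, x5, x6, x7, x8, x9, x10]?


Koszul resolution: beta_i(k)=C(n,i), n=10
sum_i C(10,i) = 2^10 = 1024


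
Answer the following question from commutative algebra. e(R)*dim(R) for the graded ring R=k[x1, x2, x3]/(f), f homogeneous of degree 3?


e(R)=deg(f)=3, dim(R)=3-1=2
e*dim=3*2=6


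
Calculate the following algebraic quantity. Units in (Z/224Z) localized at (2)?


Local ring = Z/32Z.
phi(32) = 2^4*(2-1) = 16


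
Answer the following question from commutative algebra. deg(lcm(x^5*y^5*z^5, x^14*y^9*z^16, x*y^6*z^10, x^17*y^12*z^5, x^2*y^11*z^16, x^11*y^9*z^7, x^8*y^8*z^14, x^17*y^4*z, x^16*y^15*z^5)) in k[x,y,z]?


lcm = componentwise max:
x: max(5,14,1,17,2,11,8,17,16)=17
y: max(5,9,6,12,11,9,8,4,15)=15
z: max(5,16,10,5,16,7,14,1,5)=16
Total=17+15+16=48


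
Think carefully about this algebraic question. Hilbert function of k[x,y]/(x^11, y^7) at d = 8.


k[x,y], I = (x^11, y^7), d = 8
Need i < 11 and d-i < 7.
Range: 2 <= i <= 8.
H(8) = 7


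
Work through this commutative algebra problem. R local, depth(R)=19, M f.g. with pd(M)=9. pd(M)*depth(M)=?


pd+depth=19
depth=19-9=10
pd*depth=9*10=90


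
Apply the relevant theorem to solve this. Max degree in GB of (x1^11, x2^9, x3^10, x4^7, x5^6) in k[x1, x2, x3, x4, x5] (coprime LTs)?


Pure powers, coprime LTs => already GB.
Degrees: 11, 9, 10, 7, 6
Max=11


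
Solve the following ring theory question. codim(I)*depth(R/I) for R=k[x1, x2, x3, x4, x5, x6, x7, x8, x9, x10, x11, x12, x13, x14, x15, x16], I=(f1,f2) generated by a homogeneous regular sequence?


codim=2, depth=dim(R/I)=16-2=14
Product=2*14=28


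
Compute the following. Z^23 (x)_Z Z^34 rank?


rank(M(x)N) = rank(M)*rank(N)
23*34 = 782


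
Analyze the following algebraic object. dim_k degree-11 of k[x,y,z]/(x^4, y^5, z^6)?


Need i<4, j<5, k<6 with i+j+k=11.
For each i, j ranges over max(0,11-i-5)..min(4,11-i):
  i=0: j in [6,4] -> 0
  i=1: j in [5,4] -> 0
  i=2: j in [4,4] -> 1
  i=3: j in [3,4] -> 2
H(11) = 0+0+1+2 = 3


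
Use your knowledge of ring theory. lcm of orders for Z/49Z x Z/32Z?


Exponent = lcm of the cyclic orders; pairwise coprime => product.
7^2*2^5=49*32=1568


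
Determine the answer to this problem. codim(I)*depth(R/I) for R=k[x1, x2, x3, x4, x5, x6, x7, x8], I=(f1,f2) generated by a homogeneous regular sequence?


codim=2, depth=dim(R/I)=8-2=6
Product=2*6=12


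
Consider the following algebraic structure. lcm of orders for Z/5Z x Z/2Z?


Exponent = lcm of the cyclic orders; pairwise coprime => product.
5^1*2^1=5*2=10


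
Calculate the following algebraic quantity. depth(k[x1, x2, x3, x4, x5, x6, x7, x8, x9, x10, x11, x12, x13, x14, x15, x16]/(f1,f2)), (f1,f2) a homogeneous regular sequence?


depth(R)=16
depth(R/I)=16-2=14


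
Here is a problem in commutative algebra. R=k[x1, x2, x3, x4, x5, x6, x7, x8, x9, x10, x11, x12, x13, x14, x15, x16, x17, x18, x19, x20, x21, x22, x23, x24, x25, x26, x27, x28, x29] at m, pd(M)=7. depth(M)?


pd+depth=depth(R)=29
depth=29-7=22


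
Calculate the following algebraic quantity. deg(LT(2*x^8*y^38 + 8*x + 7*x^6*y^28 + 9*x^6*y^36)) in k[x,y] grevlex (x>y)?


LT: 2*x^8*y^38
deg_x=8, deg_y=38
Total=8+38=46


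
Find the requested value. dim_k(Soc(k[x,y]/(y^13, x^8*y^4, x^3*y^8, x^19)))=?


Socle = ann(m) = span of standard monomials u with x*u, y*u in I (staircase corners).
Minimal generators: x^19, x^8*y^4, x^3*y^8, y^13
Corners: x^2y^12, x^7y^7, x^18y^3
Socle dim=3


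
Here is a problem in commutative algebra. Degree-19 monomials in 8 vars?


C(d+n-1,n-1)=C(26,7)=657800


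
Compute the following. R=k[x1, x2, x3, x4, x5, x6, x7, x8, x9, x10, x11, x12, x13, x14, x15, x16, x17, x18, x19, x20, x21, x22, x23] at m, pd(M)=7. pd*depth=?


pd+depth=23
depth=23-7=16
pd*depth=7*16=112


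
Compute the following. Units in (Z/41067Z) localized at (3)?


Local ring = Z/243Z.
phi(243) = 3^4*(3-1) = 162


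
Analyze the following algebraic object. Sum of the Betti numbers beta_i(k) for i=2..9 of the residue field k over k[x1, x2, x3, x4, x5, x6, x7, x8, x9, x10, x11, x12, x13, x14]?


Koszul resolution: beta_i(k)=C(n,i), n=14
C(14,2)=91, C(14,3)=364, C(14,4)=1001, C(14,5)=2002, C(14,6)=3003, C(14,7)=3432, C(14,8)=3003, C(14,9)=2002
Sum=14898


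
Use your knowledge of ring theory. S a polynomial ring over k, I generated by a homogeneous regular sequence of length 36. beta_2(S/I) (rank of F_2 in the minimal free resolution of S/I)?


Regular sequence => Koszul complex is the minimal free resolution.
Syz_1 minimally generated by Koszul relations f_i*e_j - f_j*e_i (i<j): mu(Syz_1) = beta_2 = C(m,2) = m(m-1)/2
m=36
36*35/2 = 630


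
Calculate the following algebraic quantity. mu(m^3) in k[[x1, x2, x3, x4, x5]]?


C(n+d-1,d)=C(7,3)=35


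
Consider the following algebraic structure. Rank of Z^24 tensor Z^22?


rank(M(x)N) = rank(M)*rank(N)
24*22 = 528


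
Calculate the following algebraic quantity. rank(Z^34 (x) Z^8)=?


rank(M(x)N) = rank(M)*rank(N)
34*8 = 272


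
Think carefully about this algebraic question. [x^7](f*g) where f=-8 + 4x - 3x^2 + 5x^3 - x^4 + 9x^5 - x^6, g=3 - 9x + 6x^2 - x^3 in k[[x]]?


[x^7] = sum a_i*b_j, i+j=7
  -1*-1=1
  9*6=54
  -1*-9=9
Sum=64


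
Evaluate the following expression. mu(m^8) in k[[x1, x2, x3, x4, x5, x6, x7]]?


C(n+d-1,d)=C(14,8)=3003


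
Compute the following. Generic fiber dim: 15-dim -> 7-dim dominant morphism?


dim(fiber)=dim(X)-dim(Y)=15-7=8


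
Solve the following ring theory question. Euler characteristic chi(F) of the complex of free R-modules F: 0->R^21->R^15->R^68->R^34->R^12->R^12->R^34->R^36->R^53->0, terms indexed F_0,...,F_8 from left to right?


chi = sum (-1)^i * rank:
(-1)^0*21=21
(-1)^1*15=-15
(-1)^2*68=68
(-1)^3*34=-34
(-1)^4*12=12
(-1)^5*12=-12
(-1)^6*34=34
(-1)^7*36=-36
(-1)^8*53=53
chi=91


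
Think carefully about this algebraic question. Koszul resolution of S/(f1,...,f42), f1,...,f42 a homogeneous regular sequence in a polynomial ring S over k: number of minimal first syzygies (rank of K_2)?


Regular sequence => Koszul complex is the minimal free resolution.
Syz_1 minimally generated by Koszul relations f_i*e_j - f_j*e_i (i<j): mu(Syz_1) = beta_2 = C(m,2) = m(m-1)/2
m=42
42*41/2 = 861


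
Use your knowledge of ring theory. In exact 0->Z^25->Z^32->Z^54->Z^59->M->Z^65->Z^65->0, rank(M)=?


Alt sum=0:
(-1)^0*25 + (-1)^1*32 + (-1)^2*54 + (-1)^3*59 + (-1)^4*? + (-1)^5*65 + (-1)^6*65=0
rank(M)=12


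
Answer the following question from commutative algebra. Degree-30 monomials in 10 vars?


C(d+n-1,n-1)=C(39,9)=211915132


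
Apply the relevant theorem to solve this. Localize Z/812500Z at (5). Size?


5-primary part: 812500=5^6*52
Size=5^6=15625


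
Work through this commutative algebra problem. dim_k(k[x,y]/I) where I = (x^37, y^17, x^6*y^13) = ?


k[x,y]/I, I = (x^37, y^17, x^6*y^13)
Rect: 37x17=629. Corner: (37-6)x(17-13)=124.
dim = 629-124 = 505


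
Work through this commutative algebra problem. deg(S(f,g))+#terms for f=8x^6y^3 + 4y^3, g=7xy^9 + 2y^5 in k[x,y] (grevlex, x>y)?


LT(f)=8x^6y^3, LT(g)=7xy^9
lcm(LM)=x^6y^9
S(f,g) (scaled by 56 to clear denominators) = 7y^6*f - 8x^5*g = -16x^5y^5 + 28y^9
2 terms, deg 10.
10+2=12


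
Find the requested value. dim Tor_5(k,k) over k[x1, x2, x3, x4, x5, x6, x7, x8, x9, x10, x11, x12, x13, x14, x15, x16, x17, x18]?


Koszul: C(n,i)=C(18,5)=8568


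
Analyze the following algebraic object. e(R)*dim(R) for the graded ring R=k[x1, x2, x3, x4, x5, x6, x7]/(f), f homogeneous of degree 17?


e(R)=deg(f)=17, dim(R)=7-1=6
e*dim=17*6=102


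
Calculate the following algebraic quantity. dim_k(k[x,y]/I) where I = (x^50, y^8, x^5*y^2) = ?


k[x,y]/I, I = (x^50, y^8, x^5*y^2)
Rect: 50x8=400. Corner: (50-5)x(8-2)=270.
dim = 400-270 = 130


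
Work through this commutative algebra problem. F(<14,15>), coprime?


gcd(14,15)=1 => F=ab-a-b=14*15-14-15=210-29=181


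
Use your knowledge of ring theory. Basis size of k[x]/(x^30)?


Basis: 1,x,...,x^29
dim=30


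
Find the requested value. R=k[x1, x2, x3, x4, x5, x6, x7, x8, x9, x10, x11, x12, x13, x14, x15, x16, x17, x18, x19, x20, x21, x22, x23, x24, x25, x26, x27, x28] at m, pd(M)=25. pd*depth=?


pd+depth=28
depth=28-25=3
pd*depth=25*3=75


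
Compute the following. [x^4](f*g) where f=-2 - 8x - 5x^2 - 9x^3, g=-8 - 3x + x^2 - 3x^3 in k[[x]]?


[x^4] = sum a_i*b_j, i+j=4
  -8*-3=24
  -5*1=-5
  -9*-3=27
Sum=46


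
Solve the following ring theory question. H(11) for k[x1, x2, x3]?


C(d+n-1,n-1)=C(13,2)=78


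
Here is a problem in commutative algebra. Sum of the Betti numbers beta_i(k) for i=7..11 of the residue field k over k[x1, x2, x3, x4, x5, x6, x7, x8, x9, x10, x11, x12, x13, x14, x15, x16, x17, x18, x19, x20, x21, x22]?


Koszul resolution: beta_i(k)=C(n,i), n=22
C(22,7)=170544, C(22,8)=319770, C(22,9)=497420, C(22,10)=646646, C(22,11)=705432
Sum=2339812


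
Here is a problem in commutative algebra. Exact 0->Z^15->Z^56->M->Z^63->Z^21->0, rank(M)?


Alt sum=0:
(-1)^0*15 + (-1)^1*56 + (-1)^2*? + (-1)^3*63 + (-1)^4*21=0
rank(M)=83


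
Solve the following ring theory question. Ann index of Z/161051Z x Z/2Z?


Exponent = lcm of the cyclic orders; pairwise coprime => product.
11^5*2^1=161051*2=322102


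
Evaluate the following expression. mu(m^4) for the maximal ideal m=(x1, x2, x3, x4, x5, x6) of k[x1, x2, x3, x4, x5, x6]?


Graded Nakayama: mu(m^d) = dim_k (m^d/m^(d+1)) = #degree-4 monomials in 6 vars
C(n+d-1,d)=C(9,4)=126


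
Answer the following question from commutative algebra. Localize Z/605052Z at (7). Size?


7-primary part: 605052=7^5*36
Size=7^5=16807


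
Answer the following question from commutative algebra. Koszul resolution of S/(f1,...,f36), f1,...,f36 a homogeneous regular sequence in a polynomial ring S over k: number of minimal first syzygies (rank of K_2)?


Regular sequence => Koszul complex is the minimal free resolution.
Syz_1 minimally generated by Koszul relations f_i*e_j - f_j*e_i (i<j): mu(Syz_1) = beta_2 = C(m,2) = m(m-1)/2
m=36
36*35/2 = 630


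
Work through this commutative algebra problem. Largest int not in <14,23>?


gcd(14,23)=1 => F=ab-a-b=14*23-14-23=322-37=285


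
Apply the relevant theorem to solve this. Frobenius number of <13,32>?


gcd(13,32)=1 => F=ab-a-b=13*32-13-32=416-45=371


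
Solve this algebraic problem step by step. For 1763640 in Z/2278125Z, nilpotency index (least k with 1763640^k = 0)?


1763640^k mod 2278125:
k=1: 1763640
k=2: 1749600
k=3: 1184625
k=4: 1822500
k=5: 0
First zero at k = 5


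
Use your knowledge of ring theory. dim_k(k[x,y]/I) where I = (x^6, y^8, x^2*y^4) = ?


k[x,y]/I, I = (x^6, y^8, x^2*y^4)
Rect: 6x8=48. Corner: (6-2)x(8-4)=16.
dim = 48-16 = 32


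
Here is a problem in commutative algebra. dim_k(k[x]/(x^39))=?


Basis: 1,x,...,x^38
dim=39


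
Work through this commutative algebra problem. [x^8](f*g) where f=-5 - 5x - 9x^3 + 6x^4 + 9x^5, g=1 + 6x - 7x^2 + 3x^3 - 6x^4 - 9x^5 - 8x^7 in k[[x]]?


[x^8] = sum a_i*b_j, i+j=8
  -5*-8=40
  -9*-9=81
  6*-6=-36
  9*3=27
Sum=112


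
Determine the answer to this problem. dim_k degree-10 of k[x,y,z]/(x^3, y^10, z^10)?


Need i<3, j<10, k<10 with i+j+k=10.
For each i, j ranges over max(0,10-i-9)..min(9,10-i):
  i=0: j in [1,9] -> 9
  i=1: j in [0,9] -> 10
  i=2: j in [0,8] -> 9
H(10) = 9+10+9 = 28


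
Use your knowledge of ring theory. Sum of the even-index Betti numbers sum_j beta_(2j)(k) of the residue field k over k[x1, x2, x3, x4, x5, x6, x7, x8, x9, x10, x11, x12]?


Koszul resolution: beta_i(k)=C(n,i), n=12
sum_even C(12,i) = 2^(n-1) = 2^11 = 2048


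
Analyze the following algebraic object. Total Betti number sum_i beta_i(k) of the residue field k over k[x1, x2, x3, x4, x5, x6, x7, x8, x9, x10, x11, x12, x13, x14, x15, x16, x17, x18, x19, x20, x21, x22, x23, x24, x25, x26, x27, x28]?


Koszul resolution: beta_i(k)=C(n,i), n=28
sum_i C(28,i) = 2^28 = 268435456


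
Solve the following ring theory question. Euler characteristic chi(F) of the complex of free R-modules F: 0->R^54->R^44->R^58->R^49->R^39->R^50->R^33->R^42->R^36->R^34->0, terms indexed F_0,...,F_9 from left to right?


chi = sum (-1)^i * rank:
(-1)^0*54=54
(-1)^1*44=-44
(-1)^2*58=58
(-1)^3*49=-49
(-1)^4*39=39
(-1)^5*50=-50
(-1)^6*33=33
(-1)^7*42=-42
(-1)^8*36=36
(-1)^9*34=-34
chi=1


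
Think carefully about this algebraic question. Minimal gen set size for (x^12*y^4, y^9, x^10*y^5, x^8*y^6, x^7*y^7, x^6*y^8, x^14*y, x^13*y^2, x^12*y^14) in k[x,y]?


Remove redundant (divisible by others).
x^12*y^14 redundant.
Min: x^14*y, x^13*y^2, x^12*y^4, x^10*y^5, x^8*y^6, x^7*y^7, x^6*y^8, y^9
Count=8


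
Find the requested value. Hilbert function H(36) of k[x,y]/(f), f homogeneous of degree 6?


H(t)=d for t>=d-1.
d=6, t=36
H(36)=6


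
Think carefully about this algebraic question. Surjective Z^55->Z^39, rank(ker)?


rank(ker) = 55-39 = 16


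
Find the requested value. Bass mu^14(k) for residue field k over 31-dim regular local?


C(n,i)=C(31,14)=265182525


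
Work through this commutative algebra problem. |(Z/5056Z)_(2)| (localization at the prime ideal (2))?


2-primary part: 5056=2^6*79
Size=2^6=64


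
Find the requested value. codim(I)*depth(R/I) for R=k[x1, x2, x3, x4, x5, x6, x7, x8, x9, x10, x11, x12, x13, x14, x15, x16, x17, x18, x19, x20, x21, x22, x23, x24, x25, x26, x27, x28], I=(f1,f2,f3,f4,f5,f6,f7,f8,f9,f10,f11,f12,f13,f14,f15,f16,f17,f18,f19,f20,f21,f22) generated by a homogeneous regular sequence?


codim=22, depth=dim(R/I)=28-22=6
Product=22*6=132


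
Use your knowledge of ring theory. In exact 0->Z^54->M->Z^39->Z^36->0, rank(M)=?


Alt sum=0:
(-1)^0*54 + (-1)^1*? + (-1)^2*39 + (-1)^3*36=0
rank(M)=57


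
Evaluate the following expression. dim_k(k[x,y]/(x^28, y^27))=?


Basis: x^i*y^j, i<28, j<27
28*27=756


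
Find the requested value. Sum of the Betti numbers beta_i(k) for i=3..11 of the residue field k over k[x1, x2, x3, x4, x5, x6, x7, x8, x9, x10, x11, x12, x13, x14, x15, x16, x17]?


Koszul resolution: beta_i(k)=C(n,i), n=17
C(17,3)=680, C(17,4)=2380, C(17,5)=6188, C(17,6)=12376, C(17,7)=19448, C(17,8)=24310, C(17,9)=24310, C(17,10)=19448, C(17,11)=12376
Sum=121516


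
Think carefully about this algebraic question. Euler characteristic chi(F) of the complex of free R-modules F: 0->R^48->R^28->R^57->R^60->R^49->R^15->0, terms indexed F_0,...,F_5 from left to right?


chi = sum (-1)^i * rank:
(-1)^0*48=48
(-1)^1*28=-28
(-1)^2*57=57
(-1)^3*60=-60
(-1)^4*49=49
(-1)^5*15=-15
chi=51


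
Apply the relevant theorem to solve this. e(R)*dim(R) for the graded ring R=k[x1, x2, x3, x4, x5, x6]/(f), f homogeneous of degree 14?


e(R)=deg(f)=14, dim(R)=6-1=5
e*dim=14*5=70


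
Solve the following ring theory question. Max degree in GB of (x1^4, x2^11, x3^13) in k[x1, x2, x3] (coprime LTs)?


Pure powers, coprime LTs => already GB.
Degrees: 4, 11, 13
Max=13


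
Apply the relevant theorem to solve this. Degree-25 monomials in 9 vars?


C(d+n-1,n-1)=C(33,8)=13884156


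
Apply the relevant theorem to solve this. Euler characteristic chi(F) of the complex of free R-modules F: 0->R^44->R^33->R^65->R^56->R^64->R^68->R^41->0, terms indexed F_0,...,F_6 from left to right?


chi = sum (-1)^i * rank:
(-1)^0*44=44
(-1)^1*33=-33
(-1)^2*65=65
(-1)^3*56=-56
(-1)^4*64=64
(-1)^5*68=-68
(-1)^6*41=41
chi=57


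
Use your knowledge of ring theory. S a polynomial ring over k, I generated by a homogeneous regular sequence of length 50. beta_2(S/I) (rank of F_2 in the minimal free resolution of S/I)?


Regular sequence => Koszul complex is the minimal free resolution.
Syz_1 minimally generated by Koszul relations f_i*e_j - f_j*e_i (i<j): mu(Syz_1) = beta_2 = C(m,2) = m(m-1)/2
m=50
50*49/2 = 1225


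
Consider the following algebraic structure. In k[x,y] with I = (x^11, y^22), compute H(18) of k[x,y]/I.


k[x,y], I = (x^11, y^22), d = 18
Need i < 11 and d-i < 22.
Range: 0 <= i <= 10.
H(18) = 11


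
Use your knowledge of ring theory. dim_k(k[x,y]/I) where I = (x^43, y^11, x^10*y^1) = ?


k[x,y]/I, I = (x^43, y^11, x^10*y^1)
Rect: 43x11=473. Corner: (43-10)x(11-1)=330.
dim = 473-330 = 143


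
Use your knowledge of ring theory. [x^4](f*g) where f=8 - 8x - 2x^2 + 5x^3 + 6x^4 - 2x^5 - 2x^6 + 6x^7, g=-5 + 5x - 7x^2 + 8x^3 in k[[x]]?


[x^4] = sum a_i*b_j, i+j=4
  -8*8=-64
  -2*-7=14
  5*5=25
  6*-5=-30
Sum=-55


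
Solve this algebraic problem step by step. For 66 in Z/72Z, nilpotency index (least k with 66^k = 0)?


66^k mod 72:
k=1: 66
k=2: 36
k=3: 0
First zero at k = 3


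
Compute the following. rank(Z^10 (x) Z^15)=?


rank(M(x)N) = rank(M)*rank(N)
10*15 = 150


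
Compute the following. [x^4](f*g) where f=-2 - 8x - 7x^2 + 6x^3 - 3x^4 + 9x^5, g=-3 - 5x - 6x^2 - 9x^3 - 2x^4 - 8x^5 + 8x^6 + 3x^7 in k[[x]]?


[x^4] = sum a_i*b_j, i+j=4
  -2*-2=4
  -8*-9=72
  -7*-6=42
  6*-5=-30
  -3*-3=9
Sum=97


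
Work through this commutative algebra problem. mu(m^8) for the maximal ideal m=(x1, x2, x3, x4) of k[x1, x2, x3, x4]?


Graded Nakayama: mu(m^d) = dim_k (m^d/m^(d+1)) = #degree-8 monomials in 4 vars
C(n+d-1,d)=C(11,8)=165


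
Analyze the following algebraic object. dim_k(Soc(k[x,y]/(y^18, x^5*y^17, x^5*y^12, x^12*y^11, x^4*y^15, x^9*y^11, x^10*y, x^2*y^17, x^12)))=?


Socle = ann(m) = span of standard monomials u with x*u, y*u in I (staircase corners).
Redundant generators: x^5*y^17, x^12*y^11
Minimal generators: x^12, x^10*y, x^9*y^11, x^5*y^12, x^4*y^15, x^2*y^17, y^18
Corners: xy^17, x^3y^16, x^4y^14, x^8y^11, x^9y^10, x^11
Socle dim=6


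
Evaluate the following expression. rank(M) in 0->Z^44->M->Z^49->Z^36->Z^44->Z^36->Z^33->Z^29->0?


Alt sum=0:
(-1)^0*44 + (-1)^1*? + (-1)^2*49 + (-1)^3*36 + (-1)^4*44 + (-1)^5*36 + (-1)^6*33 + (-1)^7*29=0
rank(M)=69


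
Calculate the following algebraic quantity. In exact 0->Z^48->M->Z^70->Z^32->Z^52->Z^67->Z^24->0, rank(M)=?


Alt sum=0:
(-1)^0*48 + (-1)^1*? + (-1)^2*70 + (-1)^3*32 + (-1)^4*52 + (-1)^5*67 + (-1)^6*24=0
rank(M)=95


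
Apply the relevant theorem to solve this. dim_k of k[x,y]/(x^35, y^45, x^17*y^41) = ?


k[x,y]/I, I = (x^35, y^45, x^17*y^41)
Rect: 35x45=1575. Corner: (35-17)x(45-41)=72.
dim = 1575-72 = 1503


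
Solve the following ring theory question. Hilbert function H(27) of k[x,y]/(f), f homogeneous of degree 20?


H(t)=d for t>=d-1.
d=20, t=27
H(27)=20


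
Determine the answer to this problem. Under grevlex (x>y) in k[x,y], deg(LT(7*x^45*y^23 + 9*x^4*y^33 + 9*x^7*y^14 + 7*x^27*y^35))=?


LT: 7*x^45*y^23
deg_x=45, deg_y=23
Total=45+23=68


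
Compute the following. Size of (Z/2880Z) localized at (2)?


2-primary part: 2880=2^6*45
Size=2^6=64


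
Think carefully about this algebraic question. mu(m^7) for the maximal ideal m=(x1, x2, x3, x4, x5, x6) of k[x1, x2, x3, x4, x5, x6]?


Graded Nakayama: mu(m^d) = dim_k (m^d/m^(d+1)) = #degree-7 monomials in 6 vars
C(n+d-1,d)=C(12,7)=792


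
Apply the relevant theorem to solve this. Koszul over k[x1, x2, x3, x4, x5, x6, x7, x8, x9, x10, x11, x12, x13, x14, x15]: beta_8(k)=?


C(n,i)=C(15,8)=6435


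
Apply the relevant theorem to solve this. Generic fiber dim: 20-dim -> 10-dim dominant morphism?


dim(fiber)=dim(X)-dim(Y)=20-10=10


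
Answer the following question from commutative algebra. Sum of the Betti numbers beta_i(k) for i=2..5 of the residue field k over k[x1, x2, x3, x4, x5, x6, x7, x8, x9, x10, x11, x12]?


Koszul resolution: beta_i(k)=C(n,i), n=12
C(12,2)=66, C(12,3)=220, C(12,4)=495, C(12,5)=792
Sum=1573


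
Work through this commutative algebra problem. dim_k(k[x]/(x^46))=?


Basis: 1,x,...,x^45
dim=46


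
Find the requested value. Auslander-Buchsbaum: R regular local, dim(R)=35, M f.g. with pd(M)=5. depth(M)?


pd+depth=depth(R)=35
depth=35-5=30


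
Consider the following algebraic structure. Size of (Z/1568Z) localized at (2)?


2-primary part: 1568=2^5*49
Size=2^5=32


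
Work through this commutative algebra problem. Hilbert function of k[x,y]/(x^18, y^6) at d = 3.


k[x,y], I = (x^18, y^6), d = 3
Need i < 18 and d-i < 6.
Range: 0 <= i <= 3.
H(3) = 4


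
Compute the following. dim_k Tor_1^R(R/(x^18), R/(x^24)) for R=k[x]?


Tor_1(R/I,R/J)=(I cap J)/IJ=(x^24)/(x^42)
dim=42-24=min(18,24)=18


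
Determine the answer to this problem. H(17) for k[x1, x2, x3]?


C(d+n-1,n-1)=C(19,2)=171


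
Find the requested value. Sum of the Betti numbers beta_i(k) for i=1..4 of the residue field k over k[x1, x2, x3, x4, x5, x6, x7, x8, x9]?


Koszul resolution: beta_i(k)=C(n,i), n=9
C(9,1)=9, C(9,2)=36, C(9,3)=84, C(9,4)=126
Sum=255


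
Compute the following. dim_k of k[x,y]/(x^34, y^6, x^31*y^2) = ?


k[x,y]/I, I = (x^34, y^6, x^31*y^2)
Rect: 34x6=204. Corner: (34-31)x(6-2)=12.
dim = 204-12 = 192


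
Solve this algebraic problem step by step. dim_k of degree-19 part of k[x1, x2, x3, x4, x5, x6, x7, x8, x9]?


C(d+n-1,n-1)=C(27,8)=2220075


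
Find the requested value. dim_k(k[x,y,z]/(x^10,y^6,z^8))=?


Basis: x^iy^jz^k, i<10,j<6,k<8
10*6*8=480


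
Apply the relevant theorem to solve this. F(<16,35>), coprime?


gcd(16,35)=1 => F=ab-a-b=16*35-16-35=560-51=509


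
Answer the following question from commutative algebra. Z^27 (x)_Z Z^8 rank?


rank(M(x)N) = rank(M)*rank(N)
27*8 = 216


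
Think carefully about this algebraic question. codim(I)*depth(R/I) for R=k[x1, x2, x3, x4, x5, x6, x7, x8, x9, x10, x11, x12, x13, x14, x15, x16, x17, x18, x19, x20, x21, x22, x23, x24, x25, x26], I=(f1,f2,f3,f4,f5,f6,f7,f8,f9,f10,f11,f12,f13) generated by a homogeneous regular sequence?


codim=13, depth=dim(R/I)=26-13=13
Product=13*13=169


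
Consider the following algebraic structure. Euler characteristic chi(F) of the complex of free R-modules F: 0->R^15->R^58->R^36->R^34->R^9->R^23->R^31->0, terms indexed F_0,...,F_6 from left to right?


chi = sum (-1)^i * rank:
(-1)^0*15=15
(-1)^1*58=-58
(-1)^2*36=36
(-1)^3*34=-34
(-1)^4*9=9
(-1)^5*23=-23
(-1)^6*31=31
chi=-24


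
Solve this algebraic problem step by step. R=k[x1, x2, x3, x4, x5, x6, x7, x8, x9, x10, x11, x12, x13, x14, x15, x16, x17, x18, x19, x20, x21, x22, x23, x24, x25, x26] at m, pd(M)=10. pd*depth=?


pd+depth=26
depth=26-10=16
pd*depth=10*16=160


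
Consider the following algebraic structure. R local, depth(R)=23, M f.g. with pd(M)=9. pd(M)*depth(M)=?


pd+depth=23
depth=23-9=14
pd*depth=9*14=126


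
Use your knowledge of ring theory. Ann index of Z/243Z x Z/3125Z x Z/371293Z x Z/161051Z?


Exponent = lcm of the cyclic orders; pairwise coprime => product.
3^5*5^5*13^5*11^5=243*3125*371293*161051=45408429603590625


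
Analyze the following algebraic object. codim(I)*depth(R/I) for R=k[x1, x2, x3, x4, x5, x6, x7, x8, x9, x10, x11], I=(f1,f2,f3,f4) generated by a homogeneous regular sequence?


codim=4, depth=dim(R/I)=11-4=7
Product=4*7=28


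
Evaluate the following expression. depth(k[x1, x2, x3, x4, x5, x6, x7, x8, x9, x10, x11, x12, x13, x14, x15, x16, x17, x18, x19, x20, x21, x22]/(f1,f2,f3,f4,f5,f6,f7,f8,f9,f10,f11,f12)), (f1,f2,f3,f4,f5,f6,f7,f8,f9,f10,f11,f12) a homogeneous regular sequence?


depth(R)=22
depth(R/I)=22-12=10


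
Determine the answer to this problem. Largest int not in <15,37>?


gcd(15,37)=1 => F=ab-a-b=15*37-15-37=555-52=503


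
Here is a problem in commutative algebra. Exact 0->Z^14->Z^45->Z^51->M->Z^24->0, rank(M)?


Alt sum=0:
(-1)^0*14 + (-1)^1*45 + (-1)^2*51 + (-1)^3*? + (-1)^4*24=0
rank(M)=44


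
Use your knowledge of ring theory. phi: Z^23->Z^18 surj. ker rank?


rank(ker) = 23-18 = 5


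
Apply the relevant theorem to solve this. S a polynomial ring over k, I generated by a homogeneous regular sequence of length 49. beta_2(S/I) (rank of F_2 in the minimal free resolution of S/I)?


Regular sequence => Koszul complex is the minimal free resolution.
Syz_1 minimally generated by Koszul relations f_i*e_j - f_j*e_i (i<j): mu(Syz_1) = beta_2 = C(m,2) = m(m-1)/2
m=49
49*48/2 = 1176


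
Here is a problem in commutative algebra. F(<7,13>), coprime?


gcd(7,13)=1 => F=ab-a-b=7*13-7-13=91-20=71


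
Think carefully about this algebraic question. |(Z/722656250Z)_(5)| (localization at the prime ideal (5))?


5-primary part: 722656250=5^10*74
Size=5^10=9765625


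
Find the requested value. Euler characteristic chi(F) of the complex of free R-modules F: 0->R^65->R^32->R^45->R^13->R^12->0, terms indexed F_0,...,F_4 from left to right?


chi = sum (-1)^i * rank:
(-1)^0*65=65
(-1)^1*32=-32
(-1)^2*45=45
(-1)^3*13=-13
(-1)^4*12=12
chi=77


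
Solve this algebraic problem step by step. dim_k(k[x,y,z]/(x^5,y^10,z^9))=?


Basis: x^iy^jz^k, i<5,j<10,k<9
5*10*9=450


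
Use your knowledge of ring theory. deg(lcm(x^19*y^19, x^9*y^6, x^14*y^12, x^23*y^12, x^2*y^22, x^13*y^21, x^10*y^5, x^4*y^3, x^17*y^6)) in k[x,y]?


lcm = componentwise max:
x: max(19,9,14,23,2,13,10,4,17)=23
y: max(19,6,12,12,22,21,5,3,6)=22
Total=23+22=45


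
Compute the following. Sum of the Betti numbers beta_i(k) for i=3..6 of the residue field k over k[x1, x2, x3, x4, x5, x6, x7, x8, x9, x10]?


Koszul resolution: beta_i(k)=C(n,i), n=10
C(10,3)=120, C(10,4)=210, C(10,5)=252, C(10,6)=210
Sum=792


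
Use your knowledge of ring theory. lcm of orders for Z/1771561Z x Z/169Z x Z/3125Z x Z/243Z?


Exponent = lcm of the cyclic orders; pairwise coprime => product.
11^6*13^2*5^5*3^5=1771561*169*3125*243=227352173709375


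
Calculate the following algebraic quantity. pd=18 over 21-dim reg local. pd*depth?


pd+depth=21
depth=21-18=3
pd*depth=18*3=54


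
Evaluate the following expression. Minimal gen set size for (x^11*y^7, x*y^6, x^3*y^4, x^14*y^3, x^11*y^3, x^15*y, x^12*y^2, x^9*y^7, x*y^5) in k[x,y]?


Remove redundant (divisible by others).
x*y^6 redundant.
x^9*y^7 redundant.
x^11*y^7 redundant.
x^14*y^3 redundant.
Min: x^15*y, x^12*y^2, x^11*y^3, x^3*y^4, x*y^5
Count=5


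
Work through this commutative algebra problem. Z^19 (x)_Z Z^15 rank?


rank(M(x)N) = rank(M)*rank(N)
19*15 = 285


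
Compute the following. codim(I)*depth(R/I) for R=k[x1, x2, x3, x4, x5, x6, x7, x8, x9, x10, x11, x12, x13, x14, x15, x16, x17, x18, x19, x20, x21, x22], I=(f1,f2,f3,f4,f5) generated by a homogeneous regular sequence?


codim=5, depth=dim(R/I)=22-5=17
Product=5*17=85


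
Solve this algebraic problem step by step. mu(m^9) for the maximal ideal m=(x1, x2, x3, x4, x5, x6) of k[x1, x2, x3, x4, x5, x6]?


Graded Nakayama: mu(m^d) = dim_k (m^d/m^(d+1)) = #degree-9 monomials in 6 vars
C(n+d-1,d)=C(14,9)=2002


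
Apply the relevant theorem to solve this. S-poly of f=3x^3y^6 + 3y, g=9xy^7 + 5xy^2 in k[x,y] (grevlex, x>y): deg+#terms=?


LT(f)=3x^3y^6, LT(g)=9xy^7
lcm(LM)=x^3y^7
S(f,g) (scaled by 27 to clear denominators) = 9y*f - 3x^2*g = -15x^3y^2 + 27y^2
2 terms, deg 5.
5+2=7


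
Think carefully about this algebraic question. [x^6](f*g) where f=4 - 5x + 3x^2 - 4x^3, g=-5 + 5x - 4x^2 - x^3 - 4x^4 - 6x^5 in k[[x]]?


[x^6] = sum a_i*b_j, i+j=6
  -5*-6=30
  3*-4=-12
  -4*-1=4
Sum=22


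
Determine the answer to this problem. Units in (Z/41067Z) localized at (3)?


Local ring = Z/243Z.
phi(243) = 3^4*(3-1) = 162


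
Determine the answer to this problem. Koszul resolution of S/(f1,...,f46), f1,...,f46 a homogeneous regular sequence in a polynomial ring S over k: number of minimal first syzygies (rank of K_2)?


Regular sequence => Koszul complex is the minimal free resolution.
Syz_1 minimally generated by Koszul relations f_i*e_j - f_j*e_i (i<j): mu(Syz_1) = beta_2 = C(m,2) = m(m-1)/2
m=46
46*45/2 = 1035


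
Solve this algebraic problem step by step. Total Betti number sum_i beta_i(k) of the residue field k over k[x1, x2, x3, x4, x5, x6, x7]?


Koszul resolution: beta_i(k)=C(n,i), n=7
sum_i C(7,i) = 2^7 = 128


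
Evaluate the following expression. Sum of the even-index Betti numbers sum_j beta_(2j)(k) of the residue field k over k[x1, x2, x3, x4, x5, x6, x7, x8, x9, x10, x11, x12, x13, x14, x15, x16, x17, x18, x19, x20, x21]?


Koszul resolution: beta_i(k)=C(n,i), n=21
sum_even C(21,i) = 2^(n-1) = 2^20 = 1048576


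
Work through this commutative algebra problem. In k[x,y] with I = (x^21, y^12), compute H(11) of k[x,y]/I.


k[x,y], I = (x^21, y^12), d = 11
Need i < 21 and d-i < 12.
Range: 0 <= i <= 11.
H(11) = 12


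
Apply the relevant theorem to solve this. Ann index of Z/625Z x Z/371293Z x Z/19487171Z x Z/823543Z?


Exponent = lcm of the cyclic orders; pairwise coprime => product.
5^4*13^5*11^7*7^7=625*371293*19487171*823543=3724190218324781830625


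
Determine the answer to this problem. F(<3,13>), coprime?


gcd(3,13)=1 => F=ab-a-b=3*13-3-13=39-16=23


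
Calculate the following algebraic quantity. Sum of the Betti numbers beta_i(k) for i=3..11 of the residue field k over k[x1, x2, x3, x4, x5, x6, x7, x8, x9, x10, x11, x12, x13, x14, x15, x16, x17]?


Koszul resolution: beta_i(k)=C(n,i), n=17
C(17,3)=680, C(17,4)=2380, C(17,5)=6188, C(17,6)=12376, C(17,7)=19448, C(17,8)=24310, C(17,9)=24310, C(17,10)=19448, C(17,11)=12376
Sum=121516


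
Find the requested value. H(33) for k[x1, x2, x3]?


C(d+n-1,n-1)=C(35,2)=595


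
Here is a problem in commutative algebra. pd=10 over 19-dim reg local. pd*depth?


pd+depth=19
depth=19-10=9
pd*depth=10*9=90


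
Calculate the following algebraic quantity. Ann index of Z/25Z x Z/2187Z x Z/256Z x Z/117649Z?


Exponent = lcm of the cyclic orders; pairwise coprime => product.
5^2*3^7*2^8*7^6=25*2187*256*117649=1646709523200


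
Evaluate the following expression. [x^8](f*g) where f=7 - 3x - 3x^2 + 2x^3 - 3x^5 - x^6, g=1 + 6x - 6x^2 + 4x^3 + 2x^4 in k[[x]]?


[x^8] = sum a_i*b_j, i+j=8
  -3*4=-12
  -1*-6=6
Sum=-6


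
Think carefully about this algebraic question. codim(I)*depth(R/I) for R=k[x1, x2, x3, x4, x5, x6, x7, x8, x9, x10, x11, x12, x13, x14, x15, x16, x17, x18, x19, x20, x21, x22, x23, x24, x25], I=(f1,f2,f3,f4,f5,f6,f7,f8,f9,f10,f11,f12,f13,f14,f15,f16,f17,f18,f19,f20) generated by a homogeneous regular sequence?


codim=20, depth=dim(R/I)=25-20=5
Product=20*5=100
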